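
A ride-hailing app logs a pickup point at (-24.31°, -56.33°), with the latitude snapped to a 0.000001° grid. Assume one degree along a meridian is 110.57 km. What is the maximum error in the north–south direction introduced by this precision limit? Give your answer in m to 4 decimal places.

With a 0.000001° grid the true value lies within half a step, ±0.000001°/2 = ±5e-07°, of the stored one.
Along the meridian that is 5e-07° × 110570 m/° = 0.055285 m.

0.0553 m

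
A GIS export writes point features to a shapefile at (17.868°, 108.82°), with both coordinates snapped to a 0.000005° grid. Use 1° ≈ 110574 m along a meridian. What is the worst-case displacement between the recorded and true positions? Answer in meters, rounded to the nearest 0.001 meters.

With a 0.000005° grid the true value lies within half a step, ±0.000005°/2 = ±2.5e-06°, of the stored one.
Latitude error → 2.5e-06 × 110574 = 0.276435 m along the meridian.
Longitude error → 2.5e-06 × 110574 × cos 17.868° = 2.5e-06 × 110574 × 0.9518 ≈ 0.263101 m.
The two errors are perpendicular, so the maximum displacement is √(0.276435² + 0.263101²) ≈ 0.381626 m.

0.382 meters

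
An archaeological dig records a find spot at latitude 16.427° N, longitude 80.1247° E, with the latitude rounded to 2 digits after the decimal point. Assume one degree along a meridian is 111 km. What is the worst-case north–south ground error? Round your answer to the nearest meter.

Rounding to 2 decimal places leaves the latitude within ±0.005° of the true value.
North–south distance: 0.005° × 111000 m/° = 555 m.

555 meters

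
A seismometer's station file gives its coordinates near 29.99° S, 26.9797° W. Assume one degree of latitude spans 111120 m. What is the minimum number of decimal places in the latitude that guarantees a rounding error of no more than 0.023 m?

One degree of latitude covers 111120 m.
With N decimal places the half-ulp bound is 0.5·10⁻ᴺ°, or 0.5·10⁻ᴺ × 111120 m on the ground.
Need 0.5 × 111120 × 10⁻ᴺ ≤ 0.023 → 10⁻ᴺ ≤ 4.140e-07, so N ≥ 6.38.
At 6 places the error can reach 0.0556 m, but 7 places keeps it to 0.00556 m.

7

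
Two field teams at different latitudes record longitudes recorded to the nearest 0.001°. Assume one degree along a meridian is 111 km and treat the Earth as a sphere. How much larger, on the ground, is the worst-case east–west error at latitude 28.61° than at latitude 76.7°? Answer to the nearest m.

36 m

Rounding to 3 decimal places leaves the longitude within ±0.0005° of the true value.
Error at 28.61° = 0.0005° × 111000 × cos 28.61° ≈ 55.5 × 0.8779 = 48.723 m.
Error at 76.7° = 0.0005° × 111000 × cos 76.7° ≈ 55.5 × 0.2300 = 12.768 m.
So the lower-latitude error exceeds the higher by 48.723 − 12.768 = 35.956 m.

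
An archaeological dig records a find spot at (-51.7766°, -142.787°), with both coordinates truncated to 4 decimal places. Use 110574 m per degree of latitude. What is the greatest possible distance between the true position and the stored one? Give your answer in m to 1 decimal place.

Truncating at 4 decimal places can drop up to a full unit in the last place, so each coordinate may be off by as much as 0.0001°.
North–south component: 0.0001° × 110574 = 11.0574 m.
East–west component at 51.7766°: 0.0001° × 110574 × cos 51.7766° ≈ 0.0001 × 68415.4 ≈ 6.84154 m.
Worst case both components are at the extreme and orthogonal: √(11.0574² + 6.84154²) ≈ 13.0028 m.

13.0 m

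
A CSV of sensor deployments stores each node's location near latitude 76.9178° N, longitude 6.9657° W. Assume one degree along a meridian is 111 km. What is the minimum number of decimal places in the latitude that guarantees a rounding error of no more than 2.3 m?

One degree of latitude covers 111000 m.
N decimal places → at most half a unit in the last place, 0.5 × 10⁻ᴺ° = 111000/2 × 10⁻ᴺ m.
Setting 55500 × 10⁻ᴺ ≤ 2.3 gives 10ᴺ ≥ 2.413e+04, i.e. N ≥ 4.38.
At 4 places the error can reach 5.55 m, but 5 places keeps it to 0.555 m.

5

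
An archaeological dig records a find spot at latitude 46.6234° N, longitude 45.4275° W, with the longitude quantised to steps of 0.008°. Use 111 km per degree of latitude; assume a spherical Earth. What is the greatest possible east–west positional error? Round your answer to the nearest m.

305 m

With a 0.008° grid the true value lies within half a step, ±0.008°/2 = ±0.004°, of the stored one.
At latitude 46.6234° a degree of longitude spans 111000 m × cos 46.6234° = 111000 × 0.6868 ≈ 76233.8 m.
East–west error: 0.004° × 76233.8 m/° ≈ 304.935 m.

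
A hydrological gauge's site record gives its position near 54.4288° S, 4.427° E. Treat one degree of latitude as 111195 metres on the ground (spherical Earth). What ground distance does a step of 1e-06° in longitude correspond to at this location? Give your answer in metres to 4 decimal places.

One degree of longitude here spans 111195 × cos 54.4288° = 111195 × 0.5817 ≈ 64683.7 m; 1e-06° of that is 0.0646837 m.

0.0647 metres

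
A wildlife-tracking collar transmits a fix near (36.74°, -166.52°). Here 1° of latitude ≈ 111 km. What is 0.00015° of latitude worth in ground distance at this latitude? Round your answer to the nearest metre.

17 metres

0.00015° × 111000 m/° = 16.65 m.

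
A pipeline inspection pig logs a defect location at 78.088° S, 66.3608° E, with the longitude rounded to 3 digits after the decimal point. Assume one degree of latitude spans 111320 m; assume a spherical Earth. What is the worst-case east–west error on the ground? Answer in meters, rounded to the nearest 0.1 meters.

11.5 meters

Rounding to 3 decimal places leaves the longitude within ±0.0005° of the true value.
One degree of longitude at 78.088° is 111320 × cos 78.088° ≈ 111320 × 0.2064 = 22977.5 m.
So at most 0.0005° × 22977.5 ≈ 11.4887 m east–west.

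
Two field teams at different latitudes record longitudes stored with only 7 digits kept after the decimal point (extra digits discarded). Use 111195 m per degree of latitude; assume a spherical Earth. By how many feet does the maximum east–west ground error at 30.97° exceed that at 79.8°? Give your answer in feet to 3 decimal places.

Truncating at 7 decimal places can drop up to a full unit in the last place, so the longitude may be off by as much as 1e-07°.
At 30.97°: 1e-07° × 111195 × cos 30.97° = 1e-07 × 111195 × 0.8574 ≈ 0.0095343 m.
At 79.8°: 1e-07° × 111195 × cos 79.8° = 1e-07 × 111195 × 0.1771 ≈ 0.0019691 m.
Difference: 0.0095343 − 0.0019691 = 0.0075652 m.
Converting: 0.00756518 m × 3.2808 ft/m ≈ 0.02482 ft.

0.025 feet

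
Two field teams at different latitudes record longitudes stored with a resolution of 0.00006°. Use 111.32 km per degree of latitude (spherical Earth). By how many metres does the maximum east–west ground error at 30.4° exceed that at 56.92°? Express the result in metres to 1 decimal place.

With a 0.00006° grid the true value lies within half a step, ±0.00006°/2 = ±3e-05°, of the stored one.
Error at 30.4° = 3e-05° × 111320 × cos 30.4° ≈ 3.3396 × 0.8625 = 2.8805 m.
Error at 56.92° = 3e-05° × 111320 × cos 56.92° ≈ 3.3396 × 0.5458 = 1.8228 m.
Difference: 2.8805 − 1.8228 = 1.0577 m.

1.1 metres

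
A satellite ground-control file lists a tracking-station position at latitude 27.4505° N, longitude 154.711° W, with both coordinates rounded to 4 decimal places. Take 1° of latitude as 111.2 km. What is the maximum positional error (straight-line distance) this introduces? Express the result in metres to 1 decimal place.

7.4 metres

Rounding to 4 decimal places leaves each coordinate within ±5e-05° of the true value.
Latitude error → 5e-05 × 111200 = 5.56 m along the meridian.
East–west component at 27.4505°: 5e-05° × 111200 × cos 27.4505° ≈ 5e-05 × 98679.9 ≈ 4.934 m.
The two errors are perpendicular, so the maximum displacement is √(5.56² + 4.934²) ≈ 7.43357 m.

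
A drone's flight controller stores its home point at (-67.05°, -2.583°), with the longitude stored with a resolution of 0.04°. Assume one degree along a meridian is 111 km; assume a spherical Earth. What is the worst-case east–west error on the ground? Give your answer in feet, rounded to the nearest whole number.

2840 feet

With a 0.04° grid the true value lies within half a step, ±0.04°/2 = ±0.02°, of the stored one.
Parallels shrink by cos φ, so at 67.05° a degree of longitude is 111000 × 0.3899 ≈ 43282 m.
Maximum E–W displacement: 0.02 × 43282 = 865.639 m.
Converting: 865.639 m × 3.2808 ft/m ≈ 2840 ft.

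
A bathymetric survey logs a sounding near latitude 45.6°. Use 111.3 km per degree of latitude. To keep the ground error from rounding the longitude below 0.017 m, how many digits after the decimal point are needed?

7 decimal places

At 45.6° one degree of longitude covers 111300 × cos 45.6° ≈ 111300 × 0.6997 ≈ 77872.5 m.
With N decimal places the half-ulp bound is 0.5·10⁻ᴺ°, or 0.5·10⁻ᴺ × 77872.5 m on the ground.
Need 0.5 × 77872.5 × 10⁻ᴺ ≤ 0.017 → 10⁻ᴺ ≤ 4.366e-07, so N ≥ 6.36.
N = 6 would give 0.0389 m (too coarse); N = 7 gives 0.00389 m ≤ 0.017 m.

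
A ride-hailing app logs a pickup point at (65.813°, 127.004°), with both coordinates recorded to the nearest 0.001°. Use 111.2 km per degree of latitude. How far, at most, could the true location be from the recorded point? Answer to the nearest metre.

60 metres

Rounding to 3 decimal places leaves each coordinate within ±0.0005° of the true value.
North–south component: 0.0005° × 111200 = 55.6 m.
E–W at 65.813°: 0.0005° × 111200 × cos 65.813° = 0.0005 × 111200 × 0.4097 ≈ 22.7802 m.
The two errors are perpendicular, so the maximum displacement is √(55.6² + 22.7802²) ≈ 60.0858 m.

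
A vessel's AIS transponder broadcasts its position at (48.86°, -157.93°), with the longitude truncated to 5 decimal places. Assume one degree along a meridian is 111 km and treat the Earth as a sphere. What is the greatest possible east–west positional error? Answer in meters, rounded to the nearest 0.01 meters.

Truncating at 5 decimal places can drop up to a full unit in the last place, so the longitude may be off by as much as 1e-05°.
At latitude 48.86° a degree of longitude spans 111000 m × cos 48.86° = 111000 × 0.6579 ≈ 73027 m.
Maximum E–W displacement: 1e-05 × 73027 = 0.73027 m.

0.73 meters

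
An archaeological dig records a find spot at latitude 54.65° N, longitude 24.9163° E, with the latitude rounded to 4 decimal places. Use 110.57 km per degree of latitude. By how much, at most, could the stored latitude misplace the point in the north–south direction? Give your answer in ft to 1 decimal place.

Rounding to 4 decimal places leaves the latitude within ±5e-05° of the true value.
Along the meridian that is 5e-05° × 110570 m/° = 5.5285 m.
In feet: 5.5285 m ÷ 0.3048 ≈ 18.138 ft.

18.1 ft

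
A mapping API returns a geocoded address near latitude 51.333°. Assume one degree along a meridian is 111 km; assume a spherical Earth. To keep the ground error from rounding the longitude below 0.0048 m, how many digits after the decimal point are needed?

At 51.333° one degree of longitude covers 111000 × cos 51.333° ≈ 111000 × 0.6248 ≈ 69352 m.
Rounding to N decimal places gives at most 0.5 × 10⁻ᴺ degrees of error, i.e. 0.5 × 10⁻ᴺ × 69352 m.
Need 0.5 × 69352 × 10⁻ᴺ ≤ 0.0048 → 10⁻ᴺ ≤ 1.384e-07, so N ≥ 6.86.
N = 6 would give 0.0347 m (too coarse); N = 7 gives 0.00347 m ≤ 0.0048 m.

7 decimal places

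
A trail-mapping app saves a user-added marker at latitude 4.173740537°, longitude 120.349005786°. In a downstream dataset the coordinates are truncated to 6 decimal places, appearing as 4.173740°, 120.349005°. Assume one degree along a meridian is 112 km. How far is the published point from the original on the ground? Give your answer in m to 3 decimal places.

The latitude changed by +0.000000537° and the longitude by +0.000000786°.
N–S: 0.000000537° × 112000 m/° = 0.060144 m.
East–west at this latitude: 0.000000786° × 112000 × cos 4.17374° ≈ 0.000000786 × 111703 = 0.0877985 m.
Hypotenuse of the two orthogonal shifts: √(0.060144² + 0.0877985²) = 0.106423 m.

0.106 m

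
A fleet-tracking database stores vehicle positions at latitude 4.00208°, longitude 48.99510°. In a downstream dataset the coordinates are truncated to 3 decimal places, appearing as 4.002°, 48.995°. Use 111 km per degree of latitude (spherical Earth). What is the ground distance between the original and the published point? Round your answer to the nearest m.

The latitude changed by +0.00008° and the longitude by +0.00010°.
North–south shift: 0.00008 × 111000 = 8.88 m.
E–W at 4.002°: 0.00010° × 111000 × cos 4.002° = 0.00010 × 111000 × 0.9976 ≈ 11.0729 m.
Hypotenuse of the two orthogonal shifts: √(8.88² + 11.0729²) = 14.1938 m.

14 m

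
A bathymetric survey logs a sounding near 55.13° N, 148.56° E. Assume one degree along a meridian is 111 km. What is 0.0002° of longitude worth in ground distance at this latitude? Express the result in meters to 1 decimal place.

12.7 meters

At 55.13° a degree of longitude is 111000 × cos 55.13° ≈ 63460.5 m, so 0.0002° corresponds to 12.6921 m.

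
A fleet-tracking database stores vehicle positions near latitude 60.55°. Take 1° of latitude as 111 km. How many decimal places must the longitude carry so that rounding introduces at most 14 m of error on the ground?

4

At 60.55° one degree of longitude covers 111000 × cos 60.55° ≈ 111000 × 0.4917 ≈ 54574.7 m.
N decimal places → at most half a unit in the last place, 0.5 × 10⁻ᴺ° = 54574.7/2 × 10⁻ᴺ m.
Setting 27287.3 × 10⁻ᴺ ≤ 14 gives 10ᴺ ≥ 1949, i.e. N ≥ 3.29.
At 3 places the error can reach 27.3 m, but 4 places keeps it to 2.73 m.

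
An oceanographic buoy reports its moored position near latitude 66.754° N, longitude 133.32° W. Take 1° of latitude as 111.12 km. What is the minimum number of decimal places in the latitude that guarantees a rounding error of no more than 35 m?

4

One degree of latitude covers 111120 m.
With N decimal places the half-ulp bound is 0.5·10⁻ᴺ°, or 0.5·10⁻ᴺ × 111120 m on the ground.
Setting 55560 × 10⁻ᴺ ≤ 35 gives 10ᴺ ≥ 1587, i.e. N ≥ 3.20.
So 4 decimal places suffice (5.56 m); 3 would allow up to 55.6 m.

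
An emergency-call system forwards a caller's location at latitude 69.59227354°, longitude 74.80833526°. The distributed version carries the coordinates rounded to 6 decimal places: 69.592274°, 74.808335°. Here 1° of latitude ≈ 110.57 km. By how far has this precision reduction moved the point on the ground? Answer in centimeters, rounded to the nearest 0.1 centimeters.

Δlat = 69.59227354 − 69.592274 = -0.00000046°; Δlon = 74.80833526 − 74.808335 = +0.00000026°.
North–south shift: -0.00000046 × 110570 = -0.0508622 m.
E–W at 69.5923°: 0.00000026° × 110570 × cos 69.5923° = 0.00000026 × 110570 × 0.3487 ≈ 0.0100245 m.
Distance: √(0.0508622² + 0.0100245²) ≈ 0.0518407 m.
That is 0.0518407 m = 5.1841 cm.

5.2 centimeters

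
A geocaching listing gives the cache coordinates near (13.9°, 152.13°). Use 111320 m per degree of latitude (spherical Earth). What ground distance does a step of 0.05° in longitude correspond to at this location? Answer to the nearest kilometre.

0.05° of longitude at 13.9° is 0.05 × 111320 × cos 13.9° ≈ 0.05 × 108060 = 5403.01 m.
That is 5403.01 m = 5.403 km.

5 kilometres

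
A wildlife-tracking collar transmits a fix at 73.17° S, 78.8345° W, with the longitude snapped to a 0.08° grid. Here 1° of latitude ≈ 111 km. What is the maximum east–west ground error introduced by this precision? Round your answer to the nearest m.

1286 m

With a 0.08° grid the true value lies within half a step, ±0.08°/2 = ±0.04°, of the stored one.
At latitude 73.17° a degree of longitude spans 111000 m × cos 73.17° = 111000 × 0.2895 ≈ 32138.2 m.
East–west error: 0.04° × 32138.2 m/° ≈ 1285.53 m.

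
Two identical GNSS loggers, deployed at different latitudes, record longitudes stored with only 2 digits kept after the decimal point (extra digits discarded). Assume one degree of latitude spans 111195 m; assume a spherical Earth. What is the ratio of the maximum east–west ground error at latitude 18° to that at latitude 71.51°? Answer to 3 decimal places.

Truncating at 2 decimal places can drop up to a full unit in the last place, so the longitude may be off by as much as 0.01°.
At 18°: 0.01° × 111195 × cos 18° = 0.01 × 111195 × 0.9511 ≈ 1057.5 m.
Error at 71.51° = 0.01° × 111195 × cos 71.51° ≈ 1112 × 0.3171 = 352.64 m.
Ratio: 1057.5 / 352.64 = cos 18° / cos 71.51° ≈ 2.9989.

2.999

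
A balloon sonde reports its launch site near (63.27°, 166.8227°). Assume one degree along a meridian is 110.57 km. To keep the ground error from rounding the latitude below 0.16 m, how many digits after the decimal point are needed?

6 decimal places

One degree of latitude covers 110570 m.
N decimal places → at most half a unit in the last place, 0.5 × 10⁻ᴺ° = 110570/2 × 10⁻ᴺ m.
Need 0.5 × 110570 × 10⁻ᴺ ≤ 0.16 → 10⁻ᴺ ≤ 2.894e-06, so N ≥ 5.54.
N = 5 would give 0.553 m (too coarse); N = 6 gives 0.0553 m ≤ 0.16 m.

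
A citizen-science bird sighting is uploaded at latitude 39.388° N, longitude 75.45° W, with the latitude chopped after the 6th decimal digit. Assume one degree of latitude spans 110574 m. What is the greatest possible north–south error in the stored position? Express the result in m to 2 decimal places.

0.11 m

Truncating at 6 decimal places can drop up to a full unit in the last place, so the latitude may be off by as much as 1e-06°.
Along the meridian that is 1e-06° × 110574 m/° = 0.110574 m.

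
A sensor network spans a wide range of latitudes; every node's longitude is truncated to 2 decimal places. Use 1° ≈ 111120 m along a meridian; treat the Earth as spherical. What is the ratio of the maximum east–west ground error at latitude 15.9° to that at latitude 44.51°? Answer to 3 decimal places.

1.349

Truncating at 2 decimal places can drop up to a full unit in the last place, so the longitude may be off by as much as 0.01°.
Error at 15.9° = 0.01° × 111120 × cos 15.9° ≈ 1111.2 × 0.9617 = 1068.7 m.
Error at 44.51° = 0.01° × 111120 × cos 44.51° ≈ 1111.2 × 0.7131 = 792.43 m.
Ratio: 1068.7 / 792.43 = cos 15.9° / cos 44.51° ≈ 1.3486.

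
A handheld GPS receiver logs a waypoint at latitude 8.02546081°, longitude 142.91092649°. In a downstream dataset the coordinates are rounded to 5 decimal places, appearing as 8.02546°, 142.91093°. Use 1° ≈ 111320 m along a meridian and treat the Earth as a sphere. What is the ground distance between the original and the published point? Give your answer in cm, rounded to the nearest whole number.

40 cm

The latitude changed by +0.00000081° and the longitude by -0.00000351°.
N–S: 0.00000081° × 111320 m/° = 0.0901692 m.
East–west at this latitude: -0.00000351° × 111320 × cos 8.02546° ≈ -0.00000351 × 110230 = -0.386906 m.
Hypotenuse of the two orthogonal shifts: √(0.0901692² + 0.386906²) = 0.397275 m.
That is 0.397275 m = 39.727 cm.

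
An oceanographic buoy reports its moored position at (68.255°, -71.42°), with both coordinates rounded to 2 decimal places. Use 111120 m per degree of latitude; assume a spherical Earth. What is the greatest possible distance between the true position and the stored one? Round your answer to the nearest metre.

593 metres

Rounding to 2 decimal places leaves each coordinate within ±0.005° of the true value.
N–S: 0.005° × 111120 m/° = 555.6 m.
East–west component at 68.255°: 0.005° × 111120 × cos 68.255° ≈ 0.005 × 41167.3 ≈ 205.837 m.
The two errors are perpendicular, so the maximum displacement is √(555.6² + 205.837²) ≈ 592.503 m.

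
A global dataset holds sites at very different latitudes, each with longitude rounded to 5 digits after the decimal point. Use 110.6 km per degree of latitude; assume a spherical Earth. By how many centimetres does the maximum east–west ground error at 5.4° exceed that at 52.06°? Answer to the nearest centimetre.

Rounding to 5 decimal places leaves the longitude within ±5e-06° of the true value.
At 5.4°: 5e-06° × 110600 × cos 5.4° = 5e-06 × 110600 × 0.9956 ≈ 0.55055 m.
At 52.06°: 5e-06° × 110600 × cos 52.06° = 5e-06 × 110600 × 0.6148 ≈ 0.34 m.
Difference: 0.55055 − 0.34 = 0.21054 m.
That is 0.210541 m = 21.054 cm.

21 centimetres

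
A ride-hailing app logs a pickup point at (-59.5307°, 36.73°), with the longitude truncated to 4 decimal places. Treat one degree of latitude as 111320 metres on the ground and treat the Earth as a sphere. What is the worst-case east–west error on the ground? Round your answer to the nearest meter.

6 meters

Truncating at 4 decimal places can drop up to a full unit in the last place, so the longitude may be off by as much as 0.0001°.
One degree of longitude at 59.5307° is 111320 × cos 59.5307° ≈ 111320 × 0.5071 = 56447.8 m.
Maximum E–W displacement: 0.0001 × 56447.8 = 5.64478 m.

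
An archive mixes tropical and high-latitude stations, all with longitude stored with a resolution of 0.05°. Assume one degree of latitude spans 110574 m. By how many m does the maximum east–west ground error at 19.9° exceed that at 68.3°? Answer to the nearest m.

1577 m

With a 0.05° grid the true value lies within half a step, ±0.05°/2 = ±0.025°, of the stored one.
Error at 19.9° = 0.025° × 110574 × cos 19.9° ≈ 2764.4 × 0.9403 = 2599.3 m.
Error at 68.3° = 0.025° × 110574 × cos 68.3° ≈ 2764.4 × 0.3697 = 1022.1 m.
So the lower-latitude error exceeds the higher by 2599.3 − 1022.1 = 1577.2 m.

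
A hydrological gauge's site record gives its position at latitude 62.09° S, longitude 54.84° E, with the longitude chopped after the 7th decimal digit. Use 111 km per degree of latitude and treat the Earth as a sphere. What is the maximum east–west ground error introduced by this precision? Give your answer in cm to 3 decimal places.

Truncating at 7 decimal places can drop up to a full unit in the last place, so the longitude may be off by as much as 1e-07°.
Parallels shrink by cos φ, so at 62.09° a degree of longitude is 111000 × 0.4681 ≈ 51957.3 m.
Maximum E–W displacement: 1e-07 × 51957.3 = 0.00519573 m.
That is 0.00519573 m = 0.51957 cm.

0.520 cm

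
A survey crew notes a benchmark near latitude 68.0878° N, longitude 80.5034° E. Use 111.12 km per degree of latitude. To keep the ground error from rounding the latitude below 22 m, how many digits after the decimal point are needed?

One degree of latitude covers 111120 m.
With N decimal places the half-ulp bound is 0.5·10⁻ᴺ°, or 0.5·10⁻ᴺ × 111120 m on the ground.
Setting 55560 × 10⁻ᴺ ≤ 22 gives 10ᴺ ≥ 2525, i.e. N ≥ 3.40.
N = 3 would give 55.6 m (too coarse); N = 4 gives 5.56 m ≤ 22 m.

4 decimal places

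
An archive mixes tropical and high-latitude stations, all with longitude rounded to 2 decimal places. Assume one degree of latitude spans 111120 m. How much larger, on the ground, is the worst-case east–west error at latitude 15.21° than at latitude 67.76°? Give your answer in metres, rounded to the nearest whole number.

Rounding to 2 decimal places leaves the longitude within ±0.005° of the true value.
Error at 15.21° = 0.005° × 111120 × cos 15.21° ≈ 555.6 × 0.9650 = 536.14 m.
Error at 67.76° = 0.005° × 111120 × cos 67.76° ≈ 555.6 × 0.3785 = 210.29 m.
Difference: 536.14 − 210.29 = 325.85 m.

326 metres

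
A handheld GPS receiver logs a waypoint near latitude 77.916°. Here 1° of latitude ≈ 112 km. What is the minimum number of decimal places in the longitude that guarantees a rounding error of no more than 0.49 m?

5

At 77.916° one degree of longitude covers 112000 × cos 77.916° ≈ 112000 × 0.2093 ≈ 23446.7 m.
Rounding to N decimal places gives at most 0.5 × 10⁻ᴺ degrees of error, i.e. 0.5 × 10⁻ᴺ × 23446.7 m.
Setting 11723.3 × 10⁻ᴺ ≤ 0.49 gives 10ᴺ ≥ 2.393e+04, i.e. N ≥ 4.38.
N = 4 would give 1.17 m (too coarse); N = 5 gives 0.117 m ≤ 0.49 m.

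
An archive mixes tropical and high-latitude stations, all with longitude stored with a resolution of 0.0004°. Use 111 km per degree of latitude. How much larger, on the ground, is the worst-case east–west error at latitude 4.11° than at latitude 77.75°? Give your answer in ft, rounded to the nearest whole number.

With a 0.0004° grid the true value lies within half a step, ±0.0004°/2 = ±0.0002°, of the stored one.
Error at 4.11° = 0.0002° × 111000 × cos 4.11° ≈ 22.2 × 0.9974 = 22.143 m.
At 77.75°: 0.0002° × 111000 × cos 77.75° = 0.0002 × 111000 × 0.2122 ≈ 4.7103 m.
So the lower-latitude error exceeds the higher by 22.143 − 4.7103 = 17.433 m.
In feet: 17.4326 m ÷ 0.3048 ≈ 57.193 ft.

57 ft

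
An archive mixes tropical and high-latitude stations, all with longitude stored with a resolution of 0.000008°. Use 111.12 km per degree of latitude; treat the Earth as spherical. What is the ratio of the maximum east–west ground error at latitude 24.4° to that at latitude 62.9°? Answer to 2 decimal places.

2.00

With a 0.000008° grid the true value lies within half a step, ±0.000008°/2 = ±4e-06°, of the stored one.
At 24.4°: 4e-06° × 111120 × cos 24.4° = 4e-06 × 111120 × 0.9107 ≈ 0.40478 m.
Error at 62.9° = 4e-06° × 111120 × cos 62.9° ≈ 0.44448 × 0.4555 = 0.20248 m.
The ratio reduces to cos 24.4° / cos 62.9° = 0.9107/0.4555 ≈ 1.9991.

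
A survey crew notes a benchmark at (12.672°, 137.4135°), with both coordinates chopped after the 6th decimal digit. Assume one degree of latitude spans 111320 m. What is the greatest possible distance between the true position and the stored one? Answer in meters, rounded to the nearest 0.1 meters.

Truncating at 6 decimal places can drop up to a full unit in the last place, so each coordinate may be off by as much as 1e-06°.
North–south component: 1e-06° × 111320 = 0.11132 m.
Longitude error → 1e-06 × 111320 × cos 12.672° = 1e-06 × 111320 × 0.9756 ≈ 0.108608 m.
The two errors are perpendicular, so the maximum displacement is √(0.11132² + 0.108608²) ≈ 0.155525 m.

0.2 meters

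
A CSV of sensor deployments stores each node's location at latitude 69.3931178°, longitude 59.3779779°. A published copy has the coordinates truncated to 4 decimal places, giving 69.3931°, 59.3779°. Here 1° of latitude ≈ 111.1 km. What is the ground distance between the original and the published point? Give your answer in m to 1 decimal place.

The latitude changed by +0.0000178° and the longitude by +0.0000779°.
North–south shift: 0.0000178 × 111100 = 1.97758 m.
E–W at 69.3931°: 0.0000779° × 111100 × cos 69.3931° = 0.0000779 × 111100 × 0.3520 ≈ 3.04606 m.
Combined displacement = (1.97758² + 3.04606²)^½ ≈ 3.6317 m.

3.6 m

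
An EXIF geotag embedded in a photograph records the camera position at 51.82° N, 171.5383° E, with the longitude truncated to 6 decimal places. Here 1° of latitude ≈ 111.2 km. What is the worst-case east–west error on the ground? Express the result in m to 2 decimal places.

Truncating at 6 decimal places can drop up to a full unit in the last place, so the longitude may be off by as much as 1e-06°.
At latitude 51.82° a degree of longitude spans 111200 m × cos 51.82° = 111200 × 0.6181 ≈ 68736.5 m.
East–west error: 1e-06° × 68736.5 m/° ≈ 0.0687365 m.

0.07 m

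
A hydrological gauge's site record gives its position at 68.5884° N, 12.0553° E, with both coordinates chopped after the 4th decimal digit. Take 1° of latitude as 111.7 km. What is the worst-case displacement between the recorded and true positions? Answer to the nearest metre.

12 metres

Truncating at 4 decimal places can drop up to a full unit in the last place, so each coordinate may be off by as much as 0.0001°.
Latitude error → 0.0001 × 111700 = 11.17 m along the meridian.
E–W at 68.5884°: 0.0001° × 111700 × cos 68.5884° = 0.0001 × 111700 × 0.3651 ≈ 4.07778 m.
Worst case both components are at the extreme and orthogonal: √(11.17² + 4.07778²) ≈ 11.8911 m.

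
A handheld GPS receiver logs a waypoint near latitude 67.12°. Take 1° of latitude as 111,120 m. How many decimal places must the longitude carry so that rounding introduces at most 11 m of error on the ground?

At 67.12° one degree of longitude covers 111120 × cos 67.12° ≈ 111120 × 0.3888 ≈ 43203.7 m.
With N decimal places the half-ulp bound is 0.5·10⁻ᴺ°, or 0.5·10⁻ᴺ × 43203.7 m on the ground.
Setting 21601.9 × 10⁻ᴺ ≤ 11 gives 10ᴺ ≥ 1964, i.e. N ≥ 3.29.
At 3 places the error can reach 21.6 m, but 4 places keeps it to 2.16 m.

4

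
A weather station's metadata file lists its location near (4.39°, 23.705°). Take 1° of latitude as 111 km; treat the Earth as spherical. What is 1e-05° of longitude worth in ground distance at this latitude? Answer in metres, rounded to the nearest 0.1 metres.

1.1 metres

1e-05° of longitude at 4.39° is 1e-05 × 111000 × cos 4.39° ≈ 1e-05 × 110674 = 1.10674 m.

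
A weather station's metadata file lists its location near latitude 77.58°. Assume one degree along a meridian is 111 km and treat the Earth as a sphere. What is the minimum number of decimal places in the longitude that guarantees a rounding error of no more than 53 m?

3 decimal places

At 77.58° one degree of longitude covers 111000 × cos 77.58° ≈ 111000 × 0.2151 ≈ 23873.5 m.
With N decimal places the half-ulp bound is 0.5·10⁻ᴺ°, or 0.5·10⁻ᴺ × 23873.5 m on the ground.
Need 0.5 × 23873.5 × 10⁻ᴺ ≤ 53 → 10⁻ᴺ ≤ 4.440e-03, so N ≥ 2.35.
At 2 places the error can reach 119 m, but 3 places keeps it to 11.9 m.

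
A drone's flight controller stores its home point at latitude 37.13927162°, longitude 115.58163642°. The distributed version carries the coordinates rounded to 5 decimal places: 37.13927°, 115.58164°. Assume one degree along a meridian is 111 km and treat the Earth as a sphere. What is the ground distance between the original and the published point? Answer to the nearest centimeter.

36 centimeters

The latitude changed by +0.00000162° and the longitude by -0.00000358°.
N–S: 0.00000162° × 111000 m/° = 0.17982 m.
East–west at this latitude: -0.00000358° × 111000 × cos 37.1393° ≈ -0.00000358 × 88485.9 = -0.31678 m.
Hypotenuse of the two orthogonal shifts: √(0.17982² + 0.31678²) = 0.364259 m.
That is 0.364259 m = 36.426 cm.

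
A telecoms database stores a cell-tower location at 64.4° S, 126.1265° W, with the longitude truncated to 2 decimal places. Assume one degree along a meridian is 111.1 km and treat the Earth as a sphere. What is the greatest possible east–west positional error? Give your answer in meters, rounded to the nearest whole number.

480 meters

Truncating at 2 decimal places can drop up to a full unit in the last place, so the longitude may be off by as much as 0.01°.
At latitude 64.4° a degree of longitude spans 111100 m × cos 64.4° = 111100 × 0.4321 ≈ 48004.7 m.
East–west error: 0.01° × 48004.7 m/° ≈ 480.047 m.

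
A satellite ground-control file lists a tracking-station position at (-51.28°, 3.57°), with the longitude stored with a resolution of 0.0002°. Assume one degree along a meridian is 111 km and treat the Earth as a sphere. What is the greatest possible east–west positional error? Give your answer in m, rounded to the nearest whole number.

7 m

With a 0.0002° grid the true value lies within half a step, ±0.0002°/2 = ±0.0001°, of the stored one.
Parallels shrink by cos φ, so at 51.28° a degree of longitude is 111000 × 0.6255 ≈ 69432.2 m.
Maximum E–W displacement: 0.0001 × 69432.2 = 6.94322 m.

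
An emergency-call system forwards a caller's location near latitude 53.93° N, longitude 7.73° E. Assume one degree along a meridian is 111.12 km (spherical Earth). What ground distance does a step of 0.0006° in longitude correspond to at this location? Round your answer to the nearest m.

One degree of longitude here spans 111120 × cos 53.93° = 111120 × 0.5888 ≈ 65424.5 m; 0.0006° of that is 39.2547 m.

39 m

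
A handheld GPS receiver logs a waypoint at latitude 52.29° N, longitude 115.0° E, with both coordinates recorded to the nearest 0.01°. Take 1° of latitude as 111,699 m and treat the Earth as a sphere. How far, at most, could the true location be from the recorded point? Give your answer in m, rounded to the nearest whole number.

Rounding to 2 decimal places leaves each coordinate within ±0.005° of the true value.
N–S: 0.005° × 111699 m/° = 558.495 m.
Longitude error → 0.005 × 111699 × cos 52.29° = 0.005 × 111699 × 0.6117 ≈ 341.612 m.
Combining orthogonally: (558.495² + 341.612²)^½ ≈ 654.687 m.

655 m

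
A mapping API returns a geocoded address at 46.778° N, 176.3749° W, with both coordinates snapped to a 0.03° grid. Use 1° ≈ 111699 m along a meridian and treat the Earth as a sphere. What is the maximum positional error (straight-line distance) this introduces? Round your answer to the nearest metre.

With a 0.03° grid the true value lies within half a step, ±0.03°/2 = ±0.015°, of the stored one.
N–S: 0.015° × 111699 m/° = 1675.48 m.
Longitude error → 0.015 × 111699 × cos 46.778° = 0.015 × 111699 × 0.6848 ≈ 1147.42 m.
The two errors are perpendicular, so the maximum displacement is √(1675.48² + 1147.42²) ≈ 2030.72 m.

2031 metres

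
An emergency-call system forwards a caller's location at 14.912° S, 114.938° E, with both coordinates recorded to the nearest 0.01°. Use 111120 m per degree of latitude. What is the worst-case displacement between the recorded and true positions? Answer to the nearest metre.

Rounding to 2 decimal places leaves each coordinate within ±0.005° of the true value.
N–S: 0.005° × 111120 m/° = 555.6 m.
Longitude error → 0.005 × 111120 × cos 14.912° = 0.005 × 111120 × 0.9663 ≈ 536.889 m.
The two errors are perpendicular, so the maximum displacement is √(555.6² + 536.889²) ≈ 772.619 m.

773 metres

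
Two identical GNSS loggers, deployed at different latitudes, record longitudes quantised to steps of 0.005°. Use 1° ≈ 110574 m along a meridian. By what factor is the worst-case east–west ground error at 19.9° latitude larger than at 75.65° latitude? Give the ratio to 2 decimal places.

3.79

With a 0.005° grid the true value lies within half a step, ±0.005°/2 = ±0.0025°, of the stored one.
Error at 19.9° = 0.0025° × 110574 × cos 19.9° ≈ 276.44 × 0.9403 = 259.93 m.
Error at 75.65° = 0.0025° × 110574 × cos 75.65° ≈ 276.44 × 0.2478 = 68.513 m.
The ratio reduces to cos 19.9° / cos 75.65° = 0.9403/0.2478 ≈ 3.7939.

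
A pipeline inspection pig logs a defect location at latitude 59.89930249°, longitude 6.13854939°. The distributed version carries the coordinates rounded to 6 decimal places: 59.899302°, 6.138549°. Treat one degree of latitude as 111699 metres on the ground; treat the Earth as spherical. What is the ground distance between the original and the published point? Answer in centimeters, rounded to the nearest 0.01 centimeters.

5.89 centimeters

The latitude changed by +0.00000049° and the longitude by +0.00000039°.
North–south shift: 0.00000049 × 111699 = 0.0547325 m.
East–west at this latitude: 0.00000039° × 111699 × cos 59.8993° ≈ 0.00000039 × 56019.4 = 0.0218476 m.
Distance: √(0.0547325² + 0.0218476²) ≈ 0.0589319 m.
That is 0.0589319 m = 5.8932 cm.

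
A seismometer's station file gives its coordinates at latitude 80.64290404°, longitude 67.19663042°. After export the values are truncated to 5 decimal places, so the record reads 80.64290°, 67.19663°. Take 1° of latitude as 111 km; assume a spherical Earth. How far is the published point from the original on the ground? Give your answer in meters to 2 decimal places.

0.45 meters

Δlat = 80.64290404 − 80.64290 = +0.00000404°; Δlon = 67.19663042 − 67.19663 = +0.00000042°.
North–south shift: 0.00000404 × 111000 = 0.44844 m.
E–W at 80.6429°: 0.00000042° × 111000 × cos 80.6429° = 0.00000042 × 111000 × 0.1626 ≈ 0.00757982 m.
Combined displacement = (0.44844² + 0.00757982²)^½ ≈ 0.448504 m.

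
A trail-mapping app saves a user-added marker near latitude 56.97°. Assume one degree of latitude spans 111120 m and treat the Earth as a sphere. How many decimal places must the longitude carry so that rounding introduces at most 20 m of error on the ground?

4 decimal places

At 56.97° one degree of longitude covers 111120 × cos 56.97° ≈ 111120 × 0.5451 ≈ 60569.1 m.
With N decimal places the half-ulp bound is 0.5·10⁻ᴺ°, or 0.5·10⁻ᴺ × 60569.1 m on the ground.
Need 0.5 × 60569.1 × 10⁻ᴺ ≤ 20 → 10⁻ᴺ ≤ 6.604e-04, so N ≥ 3.18.
N = 3 would give 30.3 m (too coarse); N = 4 gives 3.03 m ≤ 20 m.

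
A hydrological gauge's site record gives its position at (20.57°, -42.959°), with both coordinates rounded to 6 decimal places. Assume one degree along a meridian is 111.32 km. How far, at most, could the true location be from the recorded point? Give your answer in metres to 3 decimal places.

0.076 metres

Rounding to 6 decimal places leaves each coordinate within ±5e-07° of the true value.
North–south component: 5e-07° × 111320 = 0.05566 m.
E–W at 20.57°: 5e-07° × 111320 × cos 20.57° = 5e-07 × 111320 × 0.9362 ≈ 0.0521113 m.
The two errors are perpendicular, so the maximum displacement is √(0.05566² + 0.0521113²) ≈ 0.0762471 m.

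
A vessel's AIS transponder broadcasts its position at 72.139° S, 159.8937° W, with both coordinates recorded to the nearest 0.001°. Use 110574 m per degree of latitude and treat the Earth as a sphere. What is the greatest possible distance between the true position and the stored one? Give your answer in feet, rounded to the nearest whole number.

Rounding to 3 decimal places leaves each coordinate within ±0.0005° of the true value.
North–south component: 0.0005° × 110574 = 55.287 m.
Longitude error → 0.0005 × 110574 × cos 72.139° = 0.0005 × 110574 × 0.3067 ≈ 16.957 m.
The two errors are perpendicular, so the maximum displacement is √(55.287² + 16.957²) ≈ 57.829 m.
Converting: 57.829 m × 3.2808 ft/m ≈ 189.73 ft.

190 feet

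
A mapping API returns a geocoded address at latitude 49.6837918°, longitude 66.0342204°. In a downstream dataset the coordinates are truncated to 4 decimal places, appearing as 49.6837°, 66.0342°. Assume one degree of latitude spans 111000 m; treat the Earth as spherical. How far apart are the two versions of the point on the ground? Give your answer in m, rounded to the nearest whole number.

Δlat = 49.6837918 − 49.6837 = +0.0000918°; Δlon = 66.0342204 − 66.0342 = +0.0000204°.
N–S: 0.0000918° × 111000 m/° = 10.1898 m.
East–west at this latitude: 0.0000204° × 111000 × cos 49.6837° ≈ 0.0000204 × 71817.7 = 1.46508 m.
Distance: √(10.1898² + 1.46508²) ≈ 10.2946 m.

10 m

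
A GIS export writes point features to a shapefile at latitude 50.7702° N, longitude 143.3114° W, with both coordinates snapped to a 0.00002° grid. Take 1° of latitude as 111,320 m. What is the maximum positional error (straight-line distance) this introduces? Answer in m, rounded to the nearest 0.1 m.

With a 0.00002° grid the true value lies within half a step, ±0.00002°/2 = ±1e-05°, of the stored one.
N–S: 1e-05° × 111320 m/° = 1.1132 m.
E–W at 50.7702°: 1e-05° × 111320 × cos 50.7702° = 1e-05 × 111320 × 0.6324 ≈ 0.704024 m.
The two errors are perpendicular, so the maximum displacement is √(1.1132² + 0.704024²) ≈ 1.31714 m.

1.3 m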